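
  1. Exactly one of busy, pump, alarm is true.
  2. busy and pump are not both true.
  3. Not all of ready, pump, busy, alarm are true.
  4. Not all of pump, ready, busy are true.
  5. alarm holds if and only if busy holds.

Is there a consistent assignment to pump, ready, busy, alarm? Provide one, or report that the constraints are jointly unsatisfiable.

pump=T, ready=F, busy=F, alarm=F

  (1) {busy, pump, alarm}: 1 true — exactly one ✓
  (2) busy=F, pump=T — not both ✓
  (3) {ready, pump, busy, alarm}: 1/4 true — not all ✓
  (4) {pump, ready, busy}: 1/3 true — not all ✓
  (5) alarm=F, busy=F — same ✓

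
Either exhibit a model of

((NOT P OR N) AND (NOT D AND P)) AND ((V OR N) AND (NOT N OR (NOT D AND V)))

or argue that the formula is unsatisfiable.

D = False; N = True; P = True; V = True

  (NOT P OR N) AND (NOT D AND P) = True
    NOT P OR N = True
      NOT P = False
    NOT D AND P = True
      NOT D = True
  (V OR N) AND (NOT N OR (NOT D AND V)) = True
    V OR N = True
    NOT N OR (NOT D AND V) = True
      NOT N = False
      NOT D AND V = True
        NOT D = True
Both conjuncts True, so the formula holds.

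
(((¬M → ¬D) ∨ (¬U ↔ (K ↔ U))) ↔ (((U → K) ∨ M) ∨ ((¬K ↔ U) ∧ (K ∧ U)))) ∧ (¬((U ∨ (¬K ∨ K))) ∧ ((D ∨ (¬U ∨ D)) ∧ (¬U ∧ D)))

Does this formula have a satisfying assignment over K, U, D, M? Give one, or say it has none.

The conjunct ¬((U ∨ (¬K ∨ K))) is unsatisfiable on its own:
  K=F, U=F: evaluates to False.
  K=F, U=T: evaluates to False.
  K=T, U=F: evaluates to False.
  K=T, U=T: evaluates to False.
So the whole conjunction is unsatisfiable.

UNSATISFIABLE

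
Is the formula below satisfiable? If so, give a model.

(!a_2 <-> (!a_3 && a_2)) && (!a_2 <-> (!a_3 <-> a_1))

a_1 = True; a_2 = True; a_3 = True

  !a_2 <-> (!a_3 && a_2) = True
    !a_2 = False
    !a_3 && a_2 = False
      !a_3 = False
  !a_2 <-> (!a_3 <-> a_1) = True
    !a_2 = False
    !a_3 <-> a_1 = False
      !a_3 = False
Both conjuncts True, so the formula holds.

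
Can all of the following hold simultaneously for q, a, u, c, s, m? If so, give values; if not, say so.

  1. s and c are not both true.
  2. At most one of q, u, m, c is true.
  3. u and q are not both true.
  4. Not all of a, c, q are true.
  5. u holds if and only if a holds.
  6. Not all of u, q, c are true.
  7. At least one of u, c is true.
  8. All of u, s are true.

q = False, a = True, u = True, c = False, s = True, m = False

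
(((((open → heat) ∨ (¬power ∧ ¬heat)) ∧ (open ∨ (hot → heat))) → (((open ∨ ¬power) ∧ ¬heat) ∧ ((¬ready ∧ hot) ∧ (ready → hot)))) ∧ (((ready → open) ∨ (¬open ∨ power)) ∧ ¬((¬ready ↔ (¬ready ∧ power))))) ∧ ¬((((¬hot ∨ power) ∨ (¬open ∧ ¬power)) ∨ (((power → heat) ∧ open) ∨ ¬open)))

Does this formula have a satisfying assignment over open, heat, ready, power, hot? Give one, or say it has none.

Unsatisfiable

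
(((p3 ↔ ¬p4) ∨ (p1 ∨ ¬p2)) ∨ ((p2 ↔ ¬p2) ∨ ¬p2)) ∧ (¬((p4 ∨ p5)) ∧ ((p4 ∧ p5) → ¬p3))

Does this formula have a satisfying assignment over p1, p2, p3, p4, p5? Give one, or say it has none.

p1=T; p2=T; p3=F; p4=F; p5=F

  ((p3 ↔ ¬p4) ∨ (p1 ∨ ¬p2)) ∨ ((p2 ↔ ¬p2) ∨ ¬p2) = True
    (p3 ↔ ¬p4) ∨ (p1 ∨ ¬p2) = True
      p3 ↔ ¬p4 = False
        ¬p4 = True
      p1 ∨ ¬p2 = True
        ¬p2 = False
    (p2 ↔ ¬p2) ∨ ¬p2 = False
      p2 ↔ ¬p2 = False
        ¬p2 = False
      ¬p2 = False
  ¬((p4 ∨ p5)) ∧ ((p4 ∧ p5) → ¬p3) = True
    ¬((p4 ∨ p5)) = True
      p4 ∨ p5 = False
    (p4 ∧ p5) → ¬p3 = True
      p4 ∧ p5 = False
      ¬p3 = True
Both conjuncts True, so the formula holds.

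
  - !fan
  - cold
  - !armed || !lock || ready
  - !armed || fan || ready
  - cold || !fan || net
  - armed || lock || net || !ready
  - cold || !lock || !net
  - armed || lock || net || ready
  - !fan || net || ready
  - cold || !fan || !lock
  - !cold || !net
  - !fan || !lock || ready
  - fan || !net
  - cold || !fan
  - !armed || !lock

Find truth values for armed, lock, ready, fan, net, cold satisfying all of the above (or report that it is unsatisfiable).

Unit clause (!fan) forces fan = False.
Unit clause (cold) forces cold = True.
In (!cold || !net) only !net is left, so net = False.
Set armed = True.
  then (!armed || fan || ready) forces ready = True.
  then (!armed || !lock) forces lock = False.
All clauses satisfied.

armed: True; lock: False; ready: True; fan: False; net: False; cold: True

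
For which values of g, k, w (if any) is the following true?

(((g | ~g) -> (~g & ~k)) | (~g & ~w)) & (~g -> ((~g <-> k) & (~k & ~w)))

Case g = True: the conjunct ((g | ~g) -> (~g & ~k)) | (~g & ~w) becomes (True -> False) | (False & ~w) = False.
Case g = False: the formula simplifies to (~k | ~w) & (k & (~k & ~w)).
  k = True: the conjunct ~k is False.
  k = False: the conjunct k is False.
Both cases fail — unsatisfiable.

The formula is unsatisfiable.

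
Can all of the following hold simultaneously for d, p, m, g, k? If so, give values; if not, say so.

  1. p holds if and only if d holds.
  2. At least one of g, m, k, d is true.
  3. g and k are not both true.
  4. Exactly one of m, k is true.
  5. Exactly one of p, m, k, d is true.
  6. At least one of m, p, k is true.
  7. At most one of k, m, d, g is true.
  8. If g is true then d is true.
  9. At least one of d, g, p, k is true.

d = False, p = False, m = False, g = False, k = True

  (1) p=F, d=F — same ✓
  (2) {g, m, k, d}: 1 true — at least one ✓
  (3) g=F, k=T — not both ✓
  (4) {m, k}: 1 true — exactly one ✓
  (5) {p, m, k, d}: 1 true — exactly one ✓
  (6) {m, p, k}: 1 true — at least one ✓
  (7) {k, m, d, g}: 1 true — at most one ✓
  (8) g=F ⇒ d: vacuous ✓
  (9) {d, g, p, k}: 1 true — at least one ✓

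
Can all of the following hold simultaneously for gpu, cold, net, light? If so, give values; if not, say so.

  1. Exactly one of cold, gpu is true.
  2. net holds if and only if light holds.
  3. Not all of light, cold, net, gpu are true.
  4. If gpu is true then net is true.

gpu=F, cold=T, net=T, light=T

  (1) {cold, gpu}: 1 true — exactly one ✓
  (2) net=T, light=T — same ✓
  (3) {light, cold, net, gpu}: 3/4 true — not all ✓
  (4) gpu=F ⇒ net: vacuous ✓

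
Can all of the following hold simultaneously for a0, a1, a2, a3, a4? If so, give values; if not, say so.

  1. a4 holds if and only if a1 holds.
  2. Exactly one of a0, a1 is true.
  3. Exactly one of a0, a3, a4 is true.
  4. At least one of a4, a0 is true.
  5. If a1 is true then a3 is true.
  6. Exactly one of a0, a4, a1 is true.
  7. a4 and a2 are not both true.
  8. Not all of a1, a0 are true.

a0: True, a1: False, a2: True, a3: False, a4: False

  (1) a4=F, a1=F — same ✓
  (2) {a0, a1}: 1 true — exactly one ✓
  (3) {a0, a3, a4}: 1 true — exactly one ✓
  (4) {a4, a0}: 1 true — at least one ✓
  (5) a1=F ⇒ a3: vacuous ✓
  (6) {a0, a4, a1}: 1 true — exactly one ✓
  (7) a4=F, a2=T — not both ✓
  (8) {a1, a0}: 1/2 true — not all ✓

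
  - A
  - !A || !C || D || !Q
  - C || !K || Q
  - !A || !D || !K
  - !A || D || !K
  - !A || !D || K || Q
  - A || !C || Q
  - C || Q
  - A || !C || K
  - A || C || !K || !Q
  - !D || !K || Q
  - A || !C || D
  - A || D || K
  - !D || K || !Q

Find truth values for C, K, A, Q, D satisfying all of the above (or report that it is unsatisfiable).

Unit clause (A) forces A = True.
Set C = True.
Try K = True:
  (!A || !D || !K) forces D = False.
  clause (!A || D || !K) is falsified — backtrack.
So K = False.
Set Q = False.
  then (!A || !D || K || Q) forces D = False.
All clauses satisfied.

C = True; K = False; A = True; Q = False; D = False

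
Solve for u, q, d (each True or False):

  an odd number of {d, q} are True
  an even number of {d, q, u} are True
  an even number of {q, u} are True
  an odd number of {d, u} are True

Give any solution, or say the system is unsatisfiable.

u = True; q = True; d = False

{d, q}: 1 true → odd ✓
{d, q, u}: 2 true → even ✓
{q, u}: 2 true → even ✓
{d, u}: 1 true → odd ✓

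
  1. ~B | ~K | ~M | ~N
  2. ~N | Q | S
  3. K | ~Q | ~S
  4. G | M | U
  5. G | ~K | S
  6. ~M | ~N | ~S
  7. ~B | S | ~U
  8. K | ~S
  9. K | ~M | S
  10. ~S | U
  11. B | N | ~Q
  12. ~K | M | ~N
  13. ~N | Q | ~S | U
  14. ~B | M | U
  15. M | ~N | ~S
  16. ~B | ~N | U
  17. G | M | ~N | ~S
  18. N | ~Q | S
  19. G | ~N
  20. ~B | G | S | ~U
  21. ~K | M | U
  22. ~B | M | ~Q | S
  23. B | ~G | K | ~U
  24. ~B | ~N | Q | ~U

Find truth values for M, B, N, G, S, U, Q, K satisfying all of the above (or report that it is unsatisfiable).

Set M = False.
Set B = True.
  then (~B | M | U) forces U = True.
  then (~B | S | ~U) forces S = True.
  then (K | ~S) forces K = True.
  then (~K | M | ~N) forces N = False.
Set G = True.
Set Q = True.
All clauses satisfied.

M=F; B=T; N=F; G=T; S=T; U=T; Q=T; K=T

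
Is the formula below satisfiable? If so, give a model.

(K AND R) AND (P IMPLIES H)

K=T; R=T; P=F; H=F

  K AND R = True
  P IMPLIES H = True
Both conjuncts True, so the formula holds.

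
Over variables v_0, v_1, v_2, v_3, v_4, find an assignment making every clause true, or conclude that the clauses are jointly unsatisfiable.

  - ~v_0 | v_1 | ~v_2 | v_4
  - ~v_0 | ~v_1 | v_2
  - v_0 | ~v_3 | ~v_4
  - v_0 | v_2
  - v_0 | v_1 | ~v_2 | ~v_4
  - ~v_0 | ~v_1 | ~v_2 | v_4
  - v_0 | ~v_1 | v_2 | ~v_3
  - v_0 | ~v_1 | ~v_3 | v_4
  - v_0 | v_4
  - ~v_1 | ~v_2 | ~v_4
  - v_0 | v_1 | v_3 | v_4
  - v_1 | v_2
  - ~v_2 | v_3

v_0=T, v_1=F, v_2=T, v_3=T, v_4=T

Try v_0 = False:
  (v_0 | v_2) forces v_2 = True.
  (v_0 | v_4) forces v_4 = True.
  (v_0 | ~v_3 | ~v_4) forces v_3 = False.
  clause (~v_2 | v_3) is falsified — backtrack.
So v_0 = True.
Try v_1 = True:
  (~v_0 | ~v_1 | v_2) forces v_2 = True.
  (~v_0 | ~v_1 | ~v_2 | v_4) forces v_4 = True.
  clause (~v_1 | ~v_2 | ~v_4) is falsified — backtrack.
So v_1 = False.
  then (v_1 | v_2) forces v_2 = True.
  then (~v_2 | v_3) forces v_3 = True.
  then (~v_0 | v_1 | ~v_2 | v_4) forces v_4 = True.
All clauses satisfied.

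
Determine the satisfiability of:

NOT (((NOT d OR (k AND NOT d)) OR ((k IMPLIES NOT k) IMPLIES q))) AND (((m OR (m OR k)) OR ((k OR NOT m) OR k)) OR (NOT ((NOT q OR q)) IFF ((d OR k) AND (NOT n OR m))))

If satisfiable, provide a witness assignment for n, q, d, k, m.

n=T, q=F, d=T, k=F, m=F

  NOT (((NOT d OR (k AND NOT d)) OR ((k IMPLIES NOT k) IMPLIES q))) = True
    (NOT d OR (k AND NOT d)) OR ((k IMPLIES NOT k) IMPLIES q) = False
      NOT d OR (k AND NOT d) = False
        NOT d = False
        k AND NOT d = False
          NOT d = False
      (k IMPLIES NOT k) IMPLIES q = False
        k IMPLIES NOT k = True
          NOT k = True
  ((m OR (m OR k)) OR ((k OR NOT m) OR k)) OR (NOT ((NOT q OR q)) IFF ((d OR k) AND (NOT n OR m))) = True
    (m OR (m OR k)) OR ((k OR NOT m) OR k) = True
      m OR (m OR k) = False
        m OR k = False
      (k OR NOT m) OR k = True
        k OR NOT m = True
          NOT m = True
    NOT ((NOT q OR q)) IFF ((d OR k) AND (NOT n OR m)) = True
      NOT ((NOT q OR q)) = False
        NOT q OR q = True
          NOT q = True
      (d OR k) AND (NOT n OR m) = False
        d OR k = True
        NOT n OR m = False
          NOT n = False
Both conjuncts True, so the formula holds.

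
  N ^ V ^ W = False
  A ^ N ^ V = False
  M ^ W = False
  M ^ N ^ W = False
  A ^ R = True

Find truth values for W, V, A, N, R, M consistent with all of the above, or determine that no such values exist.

W = True, V = True, A = True, N = False, R = False, M = True

N ^ V ^ W = F ^ T ^ T = False ✓
A ^ N ^ V = T ^ F ^ T = False ✓
M ^ W = T ^ T = False ✓
M ^ N ^ W = T ^ F ^ T = False ✓
A ^ R = T ^ F = True ✓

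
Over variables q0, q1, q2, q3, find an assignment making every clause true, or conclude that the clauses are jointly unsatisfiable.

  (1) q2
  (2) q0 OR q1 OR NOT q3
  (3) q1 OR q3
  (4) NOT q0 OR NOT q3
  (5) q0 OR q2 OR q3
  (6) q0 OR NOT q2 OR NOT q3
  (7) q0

Unit clause (q2) forces q2 = True.
Unit clause (q0) forces q0 = True.
In (NOT q0 OR NOT q3) only NOT q3 is left, so q3 = False.
In (q1 OR q3) only q1 is left, so q1 = True.
Check each clause:
  (q2): q2 holds.
  (q0 OR q1 OR NOT q3): q0 holds.
  (q1 OR q3): q1 holds.
  (NOT q0 OR NOT q3): NOT q3 holds.
  (q0 OR q2 OR q3): q0 holds.
  (q0 OR NOT q2 OR NOT q3): q0 holds.
  (q0): q0 holds.
All clauses satisfied.

q0 = True; q1 = True; q2 = True; q3 = False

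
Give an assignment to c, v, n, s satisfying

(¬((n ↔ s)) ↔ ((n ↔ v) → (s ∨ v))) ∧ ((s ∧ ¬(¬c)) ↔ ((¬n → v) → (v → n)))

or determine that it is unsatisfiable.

c: False; v: True; n: False; s: True

  ¬((n ↔ s)) ↔ ((n ↔ v) → (s ∨ v)) = True
    ¬((n ↔ s)) = True
      n ↔ s = False
    (n ↔ v) → (s ∨ v) = True
      n ↔ v = False
      s ∨ v = True
  (s ∧ ¬(¬c)) ↔ ((¬n → v) → (v → n)) = True
    s ∧ ¬(¬c) = False
      ¬(¬c) = False
        ¬c = True
    (¬n → v) → (v → n) = False
      ¬n → v = True
        ¬n = True
      v → n = False
Both conjuncts True, so the formula holds.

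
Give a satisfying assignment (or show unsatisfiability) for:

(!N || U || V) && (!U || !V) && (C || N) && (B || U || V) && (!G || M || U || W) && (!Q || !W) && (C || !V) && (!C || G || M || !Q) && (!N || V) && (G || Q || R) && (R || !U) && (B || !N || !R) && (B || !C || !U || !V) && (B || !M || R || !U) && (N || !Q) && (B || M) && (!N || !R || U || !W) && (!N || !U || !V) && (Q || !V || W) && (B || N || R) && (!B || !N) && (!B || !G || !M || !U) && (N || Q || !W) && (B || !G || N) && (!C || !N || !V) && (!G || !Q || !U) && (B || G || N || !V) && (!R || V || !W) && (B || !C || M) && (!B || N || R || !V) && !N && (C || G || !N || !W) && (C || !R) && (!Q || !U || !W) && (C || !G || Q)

U=T, Q=F, C=T, W=F, R=T, N=F, B=F, G=F, V=F, M=T

Unit clause (!N) forces N = False.
In (C || N) only C is left, so C = True.
In (N || !Q) only !Q is left, so Q = False.
In (N || Q || !W) only !W is left, so W = False.
In (Q || !V || W) only !V is left, so V = False.
Set U = True.
  then (R || !U) forces R = True.
Set B = False.
  then (B || M) forces M = True.
  then (B || !G || N) forces G = False.
All clauses satisfied.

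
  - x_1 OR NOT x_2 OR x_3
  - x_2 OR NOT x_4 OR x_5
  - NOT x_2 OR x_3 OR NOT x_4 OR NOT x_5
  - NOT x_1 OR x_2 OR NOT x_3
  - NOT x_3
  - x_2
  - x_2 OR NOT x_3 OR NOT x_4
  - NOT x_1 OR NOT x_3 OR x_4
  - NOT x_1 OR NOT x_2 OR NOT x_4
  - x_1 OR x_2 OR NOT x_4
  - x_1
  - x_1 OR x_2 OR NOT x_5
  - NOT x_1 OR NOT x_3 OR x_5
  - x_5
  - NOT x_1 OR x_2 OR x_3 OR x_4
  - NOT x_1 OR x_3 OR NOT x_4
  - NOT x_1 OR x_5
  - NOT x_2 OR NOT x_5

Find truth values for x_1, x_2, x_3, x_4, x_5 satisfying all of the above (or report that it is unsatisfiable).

The formula is unsatisfiable.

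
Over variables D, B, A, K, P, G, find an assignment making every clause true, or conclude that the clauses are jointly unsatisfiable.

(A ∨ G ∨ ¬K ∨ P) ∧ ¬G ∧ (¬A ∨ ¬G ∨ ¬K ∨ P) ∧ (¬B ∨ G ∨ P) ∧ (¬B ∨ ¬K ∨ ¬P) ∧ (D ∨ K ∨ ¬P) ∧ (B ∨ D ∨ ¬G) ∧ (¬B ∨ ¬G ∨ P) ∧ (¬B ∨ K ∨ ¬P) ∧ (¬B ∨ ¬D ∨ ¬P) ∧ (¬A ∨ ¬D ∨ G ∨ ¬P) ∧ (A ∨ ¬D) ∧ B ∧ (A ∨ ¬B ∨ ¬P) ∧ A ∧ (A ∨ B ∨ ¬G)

Case B = True:
  (¬G) forces G = False.
  (¬B ∨ G ∨ P) forces P = True.
  (¬B ∨ ¬K ∨ ¬P) forces K = False.
  Clause (¬B ∨ K ∨ ¬P) is falsified — contradiction.
Case B = False:
  Clause (B) is falsified — contradiction.
Both cases fail, so the formula is unsatisfiable.

UNSATISFIABLE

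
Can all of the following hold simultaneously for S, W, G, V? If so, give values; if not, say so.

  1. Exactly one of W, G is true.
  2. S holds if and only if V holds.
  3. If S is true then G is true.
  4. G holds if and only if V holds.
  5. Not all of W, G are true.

S: False; W: True; G: False; V: False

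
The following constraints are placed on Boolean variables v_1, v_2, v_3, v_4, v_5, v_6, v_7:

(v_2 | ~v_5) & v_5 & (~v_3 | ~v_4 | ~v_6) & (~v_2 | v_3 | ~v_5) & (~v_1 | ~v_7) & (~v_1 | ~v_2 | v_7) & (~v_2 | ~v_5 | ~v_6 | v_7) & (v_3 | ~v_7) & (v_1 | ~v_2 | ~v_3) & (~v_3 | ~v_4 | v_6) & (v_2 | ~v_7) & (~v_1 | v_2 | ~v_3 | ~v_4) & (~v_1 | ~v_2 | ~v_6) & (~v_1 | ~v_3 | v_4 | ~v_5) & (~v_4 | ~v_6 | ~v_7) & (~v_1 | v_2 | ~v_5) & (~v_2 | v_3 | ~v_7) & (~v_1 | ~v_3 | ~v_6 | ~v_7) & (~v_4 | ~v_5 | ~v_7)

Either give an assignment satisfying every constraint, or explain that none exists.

Case v_5 = True:
  (v_2 | ~v_5) forces v_2 = True.
  (~v_2 | v_3 | ~v_5) forces v_3 = True.
  (v_1 | ~v_2 | ~v_3) forces v_1 = True.
  (~v_1 | ~v_7) forces v_7 = False.
  Clause (~v_1 | ~v_2 | v_7) is falsified — contradiction.
Case v_5 = False:
  Clause (v_5) is falsified — contradiction.
Both cases fail, so the formula is unsatisfiable.

Unsatisfiable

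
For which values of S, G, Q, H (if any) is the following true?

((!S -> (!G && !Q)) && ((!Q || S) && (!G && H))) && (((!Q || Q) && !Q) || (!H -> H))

S = False, G = False, Q = False, H = True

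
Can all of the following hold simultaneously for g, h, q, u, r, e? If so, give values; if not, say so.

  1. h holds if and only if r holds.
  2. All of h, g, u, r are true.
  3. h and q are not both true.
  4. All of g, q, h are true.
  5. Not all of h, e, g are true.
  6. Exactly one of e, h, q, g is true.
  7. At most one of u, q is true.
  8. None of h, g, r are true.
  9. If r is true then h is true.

Case g = True:
  Constraint (8) is violated (g=T) — contradiction.
Case g = False:
  Constraint (2) is violated (g=F) — contradiction.
Both cases fail — unsatisfiable.

The formula is unsatisfiable.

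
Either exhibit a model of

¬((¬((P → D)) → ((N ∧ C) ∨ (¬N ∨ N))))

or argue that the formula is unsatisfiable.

Unsatisfiable

Case N = True: the formula becomes ¬((¬((P → D)) → True)) = False.
Case N = False: the formula becomes ¬((¬((P → D)) → True)) = False.
Both cases fail — unsatisfiable.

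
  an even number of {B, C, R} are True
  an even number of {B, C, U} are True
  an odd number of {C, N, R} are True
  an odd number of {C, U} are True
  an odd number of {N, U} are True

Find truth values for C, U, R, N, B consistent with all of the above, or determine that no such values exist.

C = False, U = True, R = True, N = False, B = True

{B, C, R}: 2 true → even ✓
{B, C, U}: 2 true → even ✓
{C, N, R}: 1 true → odd ✓
{C, U}: 1 true → odd ✓
{N, U}: 1 true → odd ✓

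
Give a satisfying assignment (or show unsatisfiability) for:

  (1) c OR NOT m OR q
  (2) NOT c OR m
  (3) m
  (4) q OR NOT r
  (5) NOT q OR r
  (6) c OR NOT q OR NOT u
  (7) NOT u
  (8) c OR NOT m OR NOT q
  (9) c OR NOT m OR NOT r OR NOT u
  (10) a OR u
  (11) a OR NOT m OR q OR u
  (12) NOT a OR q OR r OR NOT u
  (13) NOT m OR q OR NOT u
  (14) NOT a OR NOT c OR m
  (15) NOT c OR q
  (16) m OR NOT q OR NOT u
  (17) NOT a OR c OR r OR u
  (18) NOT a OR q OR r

c=T, u=F, q=T, a=T, r=T, m=T

Unit clause (m) forces m = True.
Unit clause (NOT u) forces u = False.
In (a OR u) only a is left, so a = True.
Set c = True.
  then (NOT c OR q) forces q = True.
  then (NOT q OR r) forces r = True.
All clauses satisfied.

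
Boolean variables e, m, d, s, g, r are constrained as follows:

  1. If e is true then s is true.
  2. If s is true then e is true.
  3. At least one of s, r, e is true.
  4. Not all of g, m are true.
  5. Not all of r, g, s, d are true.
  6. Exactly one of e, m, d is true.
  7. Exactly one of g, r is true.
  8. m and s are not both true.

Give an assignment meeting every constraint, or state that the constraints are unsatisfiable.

e = False, m = True, d = False, s = False, g = False, r = True

  (1) e=F ⇒ s: vacuous ✓
  (2) s=F ⇒ e: vacuous ✓
  (3) {s, r, e}: 1 true — at least one ✓
  (4) {g, m}: 1/2 true — not all ✓
  (5) {r, g, s, d}: 1/4 true — not all ✓
  (6) {e, m, d}: 1 true — exactly one ✓
  (7) {g, r}: 1 true — exactly one ✓
  (8) m=T, s=F — not both ✓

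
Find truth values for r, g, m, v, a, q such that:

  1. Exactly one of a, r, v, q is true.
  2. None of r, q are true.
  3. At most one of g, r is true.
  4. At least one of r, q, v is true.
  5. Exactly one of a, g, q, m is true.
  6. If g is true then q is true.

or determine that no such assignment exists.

r = False, g = False, m = True, v = True, a = False, q = False

  (1) {a, r, v, q}: 1 true — exactly one ✓
  (2) {r, q}: 0 true — none ✓
  (3) {g, r}: 0 true — at most one ✓
  (4) {r, q, v}: 1 true — at least one ✓
  (5) {a, g, q, m}: 1 true — exactly one ✓
  (6) g=F ⇒ q: vacuous ✓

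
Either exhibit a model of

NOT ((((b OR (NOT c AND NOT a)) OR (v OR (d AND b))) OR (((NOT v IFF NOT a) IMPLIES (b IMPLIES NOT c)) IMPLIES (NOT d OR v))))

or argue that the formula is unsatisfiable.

b: False, d: True, a: False, c: True, v: False

  NOT ((((b OR (NOT c AND NOT a)) OR (v OR (d AND b))) OR (((NOT v IFF NOT a) IMPLIES (b IMPLIES NOT c)) IMPLIES (NOT d OR v)))) = True
    ((b OR (NOT c AND NOT a)) OR (v OR (d AND b))) OR (((NOT v IFF NOT a) IMPLIES (b IMPLIES NOT c)) IMPLIES (NOT d OR v)) = False
      (b OR (NOT c AND NOT a)) OR (v OR (d AND b)) = False
        b OR (NOT c AND NOT a) = False
          NOT c AND NOT a = False
            NOT c = False
            NOT a = True
        v OR (d AND b) = False
          d AND b = False
      ((NOT v IFF NOT a) IMPLIES (b IMPLIES NOT c)) IMPLIES (NOT d OR v) = False
        (NOT v IFF NOT a) IMPLIES (b IMPLIES NOT c) = True
          NOT v IFF NOT a = True
            NOT v = True
            NOT a = True
          b IMPLIES NOT c = True
            NOT c = False
        NOT d OR v = False
          NOT d = False
The formula evaluates to True.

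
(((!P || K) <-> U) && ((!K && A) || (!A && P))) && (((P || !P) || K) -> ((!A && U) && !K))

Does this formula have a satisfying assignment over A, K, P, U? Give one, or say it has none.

Unsatisfiable — no assignment works.

Case K = True: the conjunct ((P || !P) || K) -> ((!A && U) && !K) becomes ((P || !P) || True) -> ((!A && U) && False) = False.
Case K = False: the formula simplifies to ((!P <-> U) && (A || (!A && P))) && ((P || !P) -> (!A && U)).
  P = True: simplifies to (!U && (A || !A)) && (!A && U).
    U = True: the conjunct !U is False.
    U = False: the conjunct U is False.
  P = False: simplifies to (U && A) && (!A && U).
    A = True: the conjunct !A is False.
    A = False: the conjunct A is False.
Both cases fail — unsatisfiable.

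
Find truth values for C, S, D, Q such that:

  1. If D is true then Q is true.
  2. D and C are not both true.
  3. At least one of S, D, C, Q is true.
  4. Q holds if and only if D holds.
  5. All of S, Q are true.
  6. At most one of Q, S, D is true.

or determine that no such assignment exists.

No satisfying assignment exists.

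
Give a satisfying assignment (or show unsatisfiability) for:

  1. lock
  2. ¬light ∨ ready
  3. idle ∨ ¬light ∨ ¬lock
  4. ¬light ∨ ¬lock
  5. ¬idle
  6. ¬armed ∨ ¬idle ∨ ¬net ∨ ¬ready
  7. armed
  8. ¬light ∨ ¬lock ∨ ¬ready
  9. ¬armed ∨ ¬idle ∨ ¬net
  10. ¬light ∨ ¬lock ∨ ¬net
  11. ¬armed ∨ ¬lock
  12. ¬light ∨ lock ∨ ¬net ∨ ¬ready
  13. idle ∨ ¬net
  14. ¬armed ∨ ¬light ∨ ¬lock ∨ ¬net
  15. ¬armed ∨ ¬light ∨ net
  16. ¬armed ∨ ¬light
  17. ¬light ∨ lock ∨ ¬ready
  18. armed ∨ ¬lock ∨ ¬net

Unsatisfiable — no assignment works.

Case armed = True:
  (lock) forces lock = True.
  Clause (¬armed ∨ ¬lock) is falsified — contradiction.
Case armed = False:
  Clause (armed) is falsified — contradiction.
Both cases fail, so the formula is unsatisfiable.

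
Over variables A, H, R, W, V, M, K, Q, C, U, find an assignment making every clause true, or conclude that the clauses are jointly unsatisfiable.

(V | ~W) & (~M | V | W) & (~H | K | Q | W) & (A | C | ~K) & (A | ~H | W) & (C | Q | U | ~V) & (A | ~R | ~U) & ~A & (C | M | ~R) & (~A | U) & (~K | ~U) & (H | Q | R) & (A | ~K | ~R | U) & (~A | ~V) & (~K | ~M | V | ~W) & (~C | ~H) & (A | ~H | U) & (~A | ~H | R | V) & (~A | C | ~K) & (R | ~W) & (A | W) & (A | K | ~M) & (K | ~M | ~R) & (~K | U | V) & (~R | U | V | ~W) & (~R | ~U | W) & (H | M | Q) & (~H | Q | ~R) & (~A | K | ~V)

A=F; H=F; R=T; W=T; V=T; M=F; K=F; Q=T; C=T; U=F

Unit clause (~A) forces A = False.
In (A | W) only W is left, so W = True.
In (V | ~W) only V is left, so V = True.
In (R | ~W) only R is left, so R = True.
In (A | ~R | ~U) only ~U is left, so U = False.
In (A | ~K | ~R | U) only ~K is left, so K = False.
In (A | ~H | U) only ~H is left, so H = False.
In (A | K | ~M) only ~M is left, so M = False.
In (H | M | Q) only Q is left, so Q = True.
In (C | M | ~R) only C is left, so C = True.
All clauses satisfied.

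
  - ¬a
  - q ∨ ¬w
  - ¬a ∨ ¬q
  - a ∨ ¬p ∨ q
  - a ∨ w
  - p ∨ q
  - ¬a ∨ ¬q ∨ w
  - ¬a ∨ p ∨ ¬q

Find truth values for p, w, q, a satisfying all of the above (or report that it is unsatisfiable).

p = True, w = True, q = True, a = False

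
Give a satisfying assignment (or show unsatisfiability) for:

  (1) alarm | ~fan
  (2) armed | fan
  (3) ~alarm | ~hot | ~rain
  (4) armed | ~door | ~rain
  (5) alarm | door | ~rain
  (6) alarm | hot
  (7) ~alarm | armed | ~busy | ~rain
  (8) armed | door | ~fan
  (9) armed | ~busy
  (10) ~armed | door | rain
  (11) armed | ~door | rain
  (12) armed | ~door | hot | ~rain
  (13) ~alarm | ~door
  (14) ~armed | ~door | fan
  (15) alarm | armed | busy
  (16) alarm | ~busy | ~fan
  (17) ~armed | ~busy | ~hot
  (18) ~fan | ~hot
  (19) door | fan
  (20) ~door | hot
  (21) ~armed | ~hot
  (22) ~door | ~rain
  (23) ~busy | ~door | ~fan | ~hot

Try door = True:
  (~alarm | ~door) forces alarm = False.
  (alarm | ~fan) forces fan = False.
  (armed | fan) forces armed = True.
  clause (~armed | ~door | fan) is falsified — backtrack.
So door = False.
  then (door | fan) forces fan = True.
  then (alarm | ~fan) forces alarm = True.
  then (armed | door | ~fan) forces armed = True.
  then (~armed | door | rain) forces rain = True.
  then (~fan | ~hot) forces hot = False.
Set busy = True.
All clauses satisfied.

door = False; hot = False; fan = True; alarm = True; armed = True; rain = True; busy = True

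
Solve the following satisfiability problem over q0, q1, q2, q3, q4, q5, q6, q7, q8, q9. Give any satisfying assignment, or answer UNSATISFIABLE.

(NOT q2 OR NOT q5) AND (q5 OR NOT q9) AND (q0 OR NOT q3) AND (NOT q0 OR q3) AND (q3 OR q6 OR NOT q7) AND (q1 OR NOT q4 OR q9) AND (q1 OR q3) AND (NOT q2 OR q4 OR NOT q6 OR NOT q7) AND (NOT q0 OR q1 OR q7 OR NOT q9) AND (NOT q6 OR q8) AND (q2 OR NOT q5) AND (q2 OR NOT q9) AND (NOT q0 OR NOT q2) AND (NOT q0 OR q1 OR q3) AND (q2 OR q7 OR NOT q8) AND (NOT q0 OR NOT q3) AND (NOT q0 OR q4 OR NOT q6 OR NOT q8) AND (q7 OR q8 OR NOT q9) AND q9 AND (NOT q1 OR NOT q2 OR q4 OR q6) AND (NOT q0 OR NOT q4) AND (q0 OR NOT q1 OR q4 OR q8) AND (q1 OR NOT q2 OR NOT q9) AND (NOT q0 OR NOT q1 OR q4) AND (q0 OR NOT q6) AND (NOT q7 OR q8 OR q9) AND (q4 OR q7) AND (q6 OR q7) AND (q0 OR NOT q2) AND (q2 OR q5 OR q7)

Case q5 = True:
  (NOT q2 OR NOT q5) forces q2 = False.
  Clause (q2 OR NOT q5) is falsified — contradiction.
Case q5 = False:
  (q5 OR NOT q9) forces q9 = False.
  Clause (q9) is falsified — contradiction.
Both cases fail, so the formula is unsatisfiable.

Unsatisfiable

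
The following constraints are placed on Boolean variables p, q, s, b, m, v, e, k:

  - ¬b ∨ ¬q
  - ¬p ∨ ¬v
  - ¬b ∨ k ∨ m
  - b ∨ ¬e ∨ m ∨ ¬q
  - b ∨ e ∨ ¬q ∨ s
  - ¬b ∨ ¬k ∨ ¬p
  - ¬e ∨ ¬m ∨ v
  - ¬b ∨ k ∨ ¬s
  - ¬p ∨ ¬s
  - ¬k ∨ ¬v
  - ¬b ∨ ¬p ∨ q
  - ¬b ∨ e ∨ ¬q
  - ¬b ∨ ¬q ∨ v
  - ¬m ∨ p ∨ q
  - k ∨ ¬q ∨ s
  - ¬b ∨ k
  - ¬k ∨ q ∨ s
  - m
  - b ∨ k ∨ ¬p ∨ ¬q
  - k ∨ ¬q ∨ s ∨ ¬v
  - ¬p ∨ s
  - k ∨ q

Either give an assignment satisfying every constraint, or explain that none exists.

p = False, q = True, s = True, b = False, m = True, v = False, e = False, k = True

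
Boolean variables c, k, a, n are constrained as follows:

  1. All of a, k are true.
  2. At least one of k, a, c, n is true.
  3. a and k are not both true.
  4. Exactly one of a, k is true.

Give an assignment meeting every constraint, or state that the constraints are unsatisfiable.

UNSATISFIABLE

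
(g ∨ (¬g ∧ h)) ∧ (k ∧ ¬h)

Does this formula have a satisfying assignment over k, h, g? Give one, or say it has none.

k: True, h: False, g: True

  g ∨ (¬g ∧ h) = True
    ¬g ∧ h = False
      ¬g = False
  k ∧ ¬h = True
    ¬h = True
Both conjuncts True, so the formula holds.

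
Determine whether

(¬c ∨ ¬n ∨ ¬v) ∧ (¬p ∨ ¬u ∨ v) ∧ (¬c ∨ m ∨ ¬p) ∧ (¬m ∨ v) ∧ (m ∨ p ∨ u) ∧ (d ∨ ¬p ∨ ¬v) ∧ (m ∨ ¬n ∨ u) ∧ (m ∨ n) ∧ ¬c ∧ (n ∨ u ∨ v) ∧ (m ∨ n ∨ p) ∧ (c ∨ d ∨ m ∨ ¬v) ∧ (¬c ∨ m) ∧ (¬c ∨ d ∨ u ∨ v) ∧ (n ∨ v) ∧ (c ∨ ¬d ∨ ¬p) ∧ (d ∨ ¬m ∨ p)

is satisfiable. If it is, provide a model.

v = True; m = True; u = True; n = True; c = False; d = True; p = False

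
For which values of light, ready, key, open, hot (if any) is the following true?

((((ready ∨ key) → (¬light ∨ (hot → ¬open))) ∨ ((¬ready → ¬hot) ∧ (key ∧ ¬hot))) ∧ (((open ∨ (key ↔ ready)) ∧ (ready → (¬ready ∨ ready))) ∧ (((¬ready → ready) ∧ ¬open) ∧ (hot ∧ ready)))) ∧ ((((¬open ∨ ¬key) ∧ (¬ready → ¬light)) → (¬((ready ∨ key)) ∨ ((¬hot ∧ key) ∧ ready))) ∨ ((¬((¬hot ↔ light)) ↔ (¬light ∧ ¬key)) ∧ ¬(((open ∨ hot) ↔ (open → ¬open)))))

Case open = True: the conjunct ¬open is False.
Case open = False: the formula simplifies to (((key ↔ ready) ∧ (ready → (¬ready ∨ ready))) ∧ ((¬ready → ready) ∧ (hot ∧ ready))) ∧ (((¬ready → ¬light) → (¬((ready ∨ key)) ∨ ((¬hot ∧ key) ∧ ready))) ∨ ((¬((¬hot ↔ light)) ↔ (¬light ∧ ¬key)) ∧ ¬hot)).
  ready = True: simplifies to (key ∧ hot) ∧ ((¬hot ∧ key) ∨ ((¬((¬hot ↔ light)) ↔ (¬light ∧ ¬key)) ∧ ¬hot)).
    hot = True: the conjunct (¬hot ∧ key) ∨ ((¬((¬hot ↔ light)) ↔ (¬light ∧ ¬key)) ∧ ¬hot) becomes (False ∧ key) ∨ ((¬(¬light) ↔ (¬light ∧ ¬key)) ∧ False) = False.
    hot = False: the conjunct hot is False.
  ready = False: the conjunct ¬ready → ready becomes ¬False → False = False.
Both cases fail — unsatisfiable.

Unsatisfiable — no assignment works.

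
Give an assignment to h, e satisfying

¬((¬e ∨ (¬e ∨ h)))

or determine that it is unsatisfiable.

h=F; e=T

  ¬((¬e ∨ (¬e ∨ h))) = True
    ¬e ∨ (¬e ∨ h) = False
      ¬e = False
      ¬e ∨ h = False
        ¬e = False
The formula evaluates to True.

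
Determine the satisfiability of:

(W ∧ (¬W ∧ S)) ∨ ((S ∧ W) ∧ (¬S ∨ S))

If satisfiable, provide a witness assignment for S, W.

S=T, W=T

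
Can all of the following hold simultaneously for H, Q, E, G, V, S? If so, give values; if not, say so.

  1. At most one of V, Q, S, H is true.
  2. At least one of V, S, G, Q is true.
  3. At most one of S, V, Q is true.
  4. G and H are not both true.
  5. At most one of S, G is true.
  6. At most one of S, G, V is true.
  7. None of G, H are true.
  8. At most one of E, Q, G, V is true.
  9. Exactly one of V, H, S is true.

H = False; Q = False; E = False; G = False; V = False; S = True

  (1) {V, Q, S, H}: 1 true — at most one ✓
  (2) {V, S, G, Q}: 1 true — at least one ✓
  (3) {S, V, Q}: 1 true — at most one ✓
  (4) G=F, H=F — not both ✓
  (5) {S, G}: 1 true — at most one ✓
  (6) {S, G, V}: 1 true — at most one ✓
  (7) {G, H}: 0 true — none ✓
  (8) {E, Q, G, V}: 0 true — at most one ✓
  (9) {V, H, S}: 1 true — exactly one ✓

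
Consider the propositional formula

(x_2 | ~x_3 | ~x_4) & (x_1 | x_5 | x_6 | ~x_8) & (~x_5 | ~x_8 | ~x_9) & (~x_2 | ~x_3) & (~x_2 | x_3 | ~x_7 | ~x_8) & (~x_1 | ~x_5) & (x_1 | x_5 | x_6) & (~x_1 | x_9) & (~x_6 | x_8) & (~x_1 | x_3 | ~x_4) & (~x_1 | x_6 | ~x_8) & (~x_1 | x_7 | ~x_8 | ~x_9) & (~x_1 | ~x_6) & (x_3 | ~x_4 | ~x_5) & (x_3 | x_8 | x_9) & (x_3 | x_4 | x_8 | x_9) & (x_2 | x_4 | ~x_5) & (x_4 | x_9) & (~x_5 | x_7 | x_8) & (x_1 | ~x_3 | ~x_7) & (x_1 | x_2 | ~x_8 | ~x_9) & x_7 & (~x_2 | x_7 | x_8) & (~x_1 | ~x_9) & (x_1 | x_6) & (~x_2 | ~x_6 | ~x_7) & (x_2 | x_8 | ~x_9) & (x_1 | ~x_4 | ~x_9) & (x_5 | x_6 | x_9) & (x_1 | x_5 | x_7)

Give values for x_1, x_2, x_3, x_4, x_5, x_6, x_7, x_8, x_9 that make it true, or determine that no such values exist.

x_1: False, x_2: False, x_3: False, x_4: True, x_5: False, x_6: True, x_7: True, x_8: True, x_9: False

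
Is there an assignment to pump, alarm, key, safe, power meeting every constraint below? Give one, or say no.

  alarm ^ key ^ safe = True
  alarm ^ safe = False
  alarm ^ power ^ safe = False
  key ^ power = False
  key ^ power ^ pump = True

Adding constraints 1, 3, 4 mod 2: every variable appears an even number of times on the left, so the left side is 0.
But the right sides sum to 1 (mod 2). 0 ≠ 1 — the system is inconsistent.

No satisfying assignment exists.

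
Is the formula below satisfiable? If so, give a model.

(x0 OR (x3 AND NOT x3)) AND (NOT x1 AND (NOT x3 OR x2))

x0: True, x1: False, x2: True, x3: True

  x0 OR (x3 AND NOT x3) = True
    x3 AND NOT x3 = False
      NOT x3 = False
  NOT x1 AND (NOT x3 OR x2) = True
    NOT x1 = True
    NOT x3 OR x2 = True
      NOT x3 = False
Both conjuncts True, so the formula holds.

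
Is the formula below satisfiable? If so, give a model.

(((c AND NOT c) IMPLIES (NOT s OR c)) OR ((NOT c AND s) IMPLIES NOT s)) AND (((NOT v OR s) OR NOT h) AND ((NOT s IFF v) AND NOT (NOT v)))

c = True, s = False, h = False, v = True

  ((c AND NOT c) IMPLIES (NOT s OR c)) OR ((NOT c AND s) IMPLIES NOT s) = True
    (c AND NOT c) IMPLIES (NOT s OR c) = True
      c AND NOT c = False
        NOT c = False
      NOT s OR c = True
        NOT s = True
    (NOT c AND s) IMPLIES NOT s = True
      NOT c AND s = False
        NOT c = False
      NOT s = True
  ((NOT v OR s) OR NOT h) AND ((NOT s IFF v) AND NOT (NOT v)) = True
    (NOT v OR s) OR NOT h = True
      NOT v OR s = False
        NOT v = False
      NOT h = True
    (NOT s IFF v) AND NOT (NOT v) = True
      NOT s IFF v = True
        NOT s = True
      NOT (NOT v) = True
        NOT v = False
Both conjuncts True, so the formula holds.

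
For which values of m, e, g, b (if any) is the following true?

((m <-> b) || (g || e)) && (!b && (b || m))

m = True; e = False; g = True; b = False

  (m <-> b) || (g || e) = True
    m <-> b = False
    g || e = True
  !b && (b || m) = True
    !b = True
    b || m = True
Both conjuncts True, so the formula holds.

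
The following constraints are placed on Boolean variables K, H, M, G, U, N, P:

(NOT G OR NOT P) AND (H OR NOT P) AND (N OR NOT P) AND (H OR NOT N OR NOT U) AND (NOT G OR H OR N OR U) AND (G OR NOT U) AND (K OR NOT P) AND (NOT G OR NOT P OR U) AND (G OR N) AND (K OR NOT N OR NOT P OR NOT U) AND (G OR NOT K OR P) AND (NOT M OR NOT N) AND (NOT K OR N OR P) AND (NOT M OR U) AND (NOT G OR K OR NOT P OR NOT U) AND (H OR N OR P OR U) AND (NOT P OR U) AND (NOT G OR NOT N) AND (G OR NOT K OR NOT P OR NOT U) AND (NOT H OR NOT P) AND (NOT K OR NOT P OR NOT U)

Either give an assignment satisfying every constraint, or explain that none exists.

K = False; H = True; M = False; G = True; U = True; N = False; P = False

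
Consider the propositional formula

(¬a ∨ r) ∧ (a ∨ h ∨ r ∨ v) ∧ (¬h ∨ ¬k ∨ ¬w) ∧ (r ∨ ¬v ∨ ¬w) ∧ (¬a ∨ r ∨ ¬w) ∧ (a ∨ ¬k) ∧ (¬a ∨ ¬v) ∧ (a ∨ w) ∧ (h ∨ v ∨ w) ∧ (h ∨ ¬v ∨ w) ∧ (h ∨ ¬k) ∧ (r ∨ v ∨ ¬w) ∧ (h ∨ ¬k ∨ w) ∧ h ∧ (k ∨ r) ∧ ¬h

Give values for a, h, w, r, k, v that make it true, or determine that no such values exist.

Unsatisfiable

Case h = True:
  Clause (¬h) is falsified — contradiction.
Case h = False:
  Clause (h) is falsified — contradiction.
Both cases fail, so the formula is unsatisfiable.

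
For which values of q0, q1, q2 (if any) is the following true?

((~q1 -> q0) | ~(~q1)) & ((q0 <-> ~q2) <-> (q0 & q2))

q0: False, q1: True, q2: False

  (~q1 -> q0) | ~(~q1) = True
    ~q1 -> q0 = True
      ~q1 = False
    ~(~q1) = True
      ~q1 = False
  (q0 <-> ~q2) <-> (q0 & q2) = True
    q0 <-> ~q2 = False
      ~q2 = True
    q0 & q2 = False
Both conjuncts True, so the formula holds.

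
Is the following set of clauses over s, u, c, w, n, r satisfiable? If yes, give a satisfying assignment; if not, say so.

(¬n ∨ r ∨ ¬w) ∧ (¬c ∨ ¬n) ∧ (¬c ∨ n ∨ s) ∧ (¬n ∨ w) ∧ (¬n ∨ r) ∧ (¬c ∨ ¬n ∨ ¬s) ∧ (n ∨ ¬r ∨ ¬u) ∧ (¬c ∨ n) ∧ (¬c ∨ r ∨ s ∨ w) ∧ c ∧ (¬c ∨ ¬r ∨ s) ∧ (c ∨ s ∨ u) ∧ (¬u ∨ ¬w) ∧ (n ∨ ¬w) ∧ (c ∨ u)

The formula is unsatisfiable.

Case c = True:
  (¬c ∨ ¬n) forces n = False.
  Clause (¬c ∨ n) is falsified — contradiction.
Case c = False:
  Clause (c) is falsified — contradiction.
Both cases fail, so the formula is unsatisfiable.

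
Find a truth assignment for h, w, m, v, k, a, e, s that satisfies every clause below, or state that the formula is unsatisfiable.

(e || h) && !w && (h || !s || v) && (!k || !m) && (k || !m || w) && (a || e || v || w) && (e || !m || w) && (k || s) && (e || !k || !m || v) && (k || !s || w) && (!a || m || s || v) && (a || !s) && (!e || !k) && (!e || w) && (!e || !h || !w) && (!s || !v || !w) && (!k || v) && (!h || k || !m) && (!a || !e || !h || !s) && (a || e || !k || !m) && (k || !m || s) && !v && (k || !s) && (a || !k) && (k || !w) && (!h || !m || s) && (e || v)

Case v = True:
  Clause (!v) is falsified — contradiction.
Case v = False:
  (!w) forces w = False.
  (!e || w) forces e = False.
  Clause (e || v) is falsified — contradiction.
Both cases fail, so the formula is unsatisfiable.

Unsatisfiable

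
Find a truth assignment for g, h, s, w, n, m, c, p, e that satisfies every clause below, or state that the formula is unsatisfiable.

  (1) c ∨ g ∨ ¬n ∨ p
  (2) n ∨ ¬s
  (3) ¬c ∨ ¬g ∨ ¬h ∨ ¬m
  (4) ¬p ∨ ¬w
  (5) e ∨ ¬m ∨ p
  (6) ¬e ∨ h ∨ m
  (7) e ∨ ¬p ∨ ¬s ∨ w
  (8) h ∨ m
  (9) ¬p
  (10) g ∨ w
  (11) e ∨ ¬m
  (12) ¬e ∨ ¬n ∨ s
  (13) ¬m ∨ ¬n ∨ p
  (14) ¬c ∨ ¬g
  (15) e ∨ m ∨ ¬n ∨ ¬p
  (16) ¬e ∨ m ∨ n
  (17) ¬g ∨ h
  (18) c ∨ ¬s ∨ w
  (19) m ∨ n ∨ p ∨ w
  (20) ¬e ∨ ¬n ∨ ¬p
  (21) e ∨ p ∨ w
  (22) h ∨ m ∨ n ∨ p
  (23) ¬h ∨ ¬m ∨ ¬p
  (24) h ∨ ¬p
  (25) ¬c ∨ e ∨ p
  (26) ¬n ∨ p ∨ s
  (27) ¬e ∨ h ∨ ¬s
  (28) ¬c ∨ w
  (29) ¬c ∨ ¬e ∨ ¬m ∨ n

g = True, h = True, s = True, w = True, n = True, m = False, c = False, p = False, e = False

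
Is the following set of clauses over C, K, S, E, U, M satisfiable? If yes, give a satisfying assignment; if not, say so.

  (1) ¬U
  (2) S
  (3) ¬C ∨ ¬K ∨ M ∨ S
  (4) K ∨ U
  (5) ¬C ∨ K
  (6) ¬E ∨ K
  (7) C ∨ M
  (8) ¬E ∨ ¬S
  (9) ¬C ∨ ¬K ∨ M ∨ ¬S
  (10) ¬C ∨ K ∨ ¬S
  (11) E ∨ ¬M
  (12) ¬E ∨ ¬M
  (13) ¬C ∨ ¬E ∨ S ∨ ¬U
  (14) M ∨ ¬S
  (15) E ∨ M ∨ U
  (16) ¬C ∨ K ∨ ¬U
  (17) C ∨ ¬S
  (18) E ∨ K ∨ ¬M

Case S = True:
  (¬U) forces U = False.
  (K ∨ U) forces K = True.
  (¬E ∨ ¬S) forces E = False.
  (E ∨ ¬M) forces M = False.
  Clause (M ∨ ¬S) is falsified — contradiction.
Case S = False:
  Clause (S) is falsified — contradiction.
Both cases fail, so the formula is unsatisfiable.

The formula is unsatisfiable.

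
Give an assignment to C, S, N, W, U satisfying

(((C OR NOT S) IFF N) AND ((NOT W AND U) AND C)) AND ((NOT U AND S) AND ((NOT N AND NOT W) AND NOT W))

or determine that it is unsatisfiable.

Unsatisfiable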